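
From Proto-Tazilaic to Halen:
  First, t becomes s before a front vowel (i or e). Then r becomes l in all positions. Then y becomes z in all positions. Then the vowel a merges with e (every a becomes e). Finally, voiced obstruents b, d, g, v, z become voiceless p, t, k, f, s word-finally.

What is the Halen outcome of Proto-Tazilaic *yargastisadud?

zelgessisedut

Halen: *yargastisadud
  yargastisadud → yargassisadud   [palatalisation]
  yargassisadud → yalgassisadud   [unconditioned shift]
  yalgassisadud → zalgassisadud   [unconditioned shift]
  zalgassisadud → zelgessisedud   [vowel merger]
  zelgessisedud → zelgessisedut   [final devoicing]
  giving Halen zelgessisedut.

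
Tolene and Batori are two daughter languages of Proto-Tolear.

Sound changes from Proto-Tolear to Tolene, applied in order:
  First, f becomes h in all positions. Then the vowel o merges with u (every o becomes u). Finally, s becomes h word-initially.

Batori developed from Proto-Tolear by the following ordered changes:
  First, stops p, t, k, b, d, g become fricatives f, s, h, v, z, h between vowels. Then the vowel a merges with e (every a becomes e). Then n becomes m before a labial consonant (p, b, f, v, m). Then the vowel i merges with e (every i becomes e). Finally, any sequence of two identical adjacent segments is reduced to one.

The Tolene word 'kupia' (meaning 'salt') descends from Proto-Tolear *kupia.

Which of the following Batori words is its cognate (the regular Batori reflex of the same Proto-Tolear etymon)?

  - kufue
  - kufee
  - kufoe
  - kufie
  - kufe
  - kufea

Batori: start from *kupia.
  rule 1 (intervocalic lenition): kupia → kufia
  rule 2 (vowel merger): kufia → kufie
  rule 3: no change — kufie
  rule 4 (vowel merger): kufie → kufee
  rule 5 (degemination): kufee → kufe
  ⇒ Batori kufe

kufe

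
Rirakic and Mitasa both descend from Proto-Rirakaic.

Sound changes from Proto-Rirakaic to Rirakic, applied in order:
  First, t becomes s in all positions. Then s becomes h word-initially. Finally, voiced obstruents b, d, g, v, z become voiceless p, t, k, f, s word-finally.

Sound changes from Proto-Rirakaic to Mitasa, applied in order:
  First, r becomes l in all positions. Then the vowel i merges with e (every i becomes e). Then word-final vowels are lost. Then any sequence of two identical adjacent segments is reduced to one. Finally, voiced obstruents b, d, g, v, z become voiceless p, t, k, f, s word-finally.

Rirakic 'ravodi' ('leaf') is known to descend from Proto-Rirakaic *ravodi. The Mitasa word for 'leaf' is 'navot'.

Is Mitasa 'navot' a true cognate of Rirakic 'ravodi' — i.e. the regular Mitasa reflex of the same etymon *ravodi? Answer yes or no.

Derive the expected Mitasa reflex of *ravodi:
Mitasa: *ravodi > lavodi > lavode > lavod > lavot  (by unconditioned shift, vowel merger, apocope, final devoicing)
The regular Mitasa reflex would be 'lavot', but the attested form is 'navot'. The correspondence is irregular, so they are not cognates (the Mitasa form has a different source).

no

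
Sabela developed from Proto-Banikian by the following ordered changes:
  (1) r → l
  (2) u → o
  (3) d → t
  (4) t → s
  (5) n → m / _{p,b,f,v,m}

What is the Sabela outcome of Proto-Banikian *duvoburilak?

Sabela: *duvoburilak > duvobulilak > dovobolilak > tovobolilak > sovobolilak  (by unconditioned shift, vowel merger, unconditioned shift, unconditioned shift)

sovobolilak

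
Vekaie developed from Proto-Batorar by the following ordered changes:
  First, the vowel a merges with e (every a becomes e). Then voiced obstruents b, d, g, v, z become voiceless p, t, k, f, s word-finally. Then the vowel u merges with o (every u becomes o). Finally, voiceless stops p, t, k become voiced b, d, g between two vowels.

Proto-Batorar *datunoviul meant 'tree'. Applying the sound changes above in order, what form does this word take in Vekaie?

Vekaie: *datunoviul
  datunoviul → detunoviul   [vowel merger]
  detunoviul (rule 2 does not apply)
  detunoviul → detonoviol   [vowel merger]
  detonoviol → dedonoviol   [intervocalic voicing]
  giving Vekaie dedonoviol.

dedonoviol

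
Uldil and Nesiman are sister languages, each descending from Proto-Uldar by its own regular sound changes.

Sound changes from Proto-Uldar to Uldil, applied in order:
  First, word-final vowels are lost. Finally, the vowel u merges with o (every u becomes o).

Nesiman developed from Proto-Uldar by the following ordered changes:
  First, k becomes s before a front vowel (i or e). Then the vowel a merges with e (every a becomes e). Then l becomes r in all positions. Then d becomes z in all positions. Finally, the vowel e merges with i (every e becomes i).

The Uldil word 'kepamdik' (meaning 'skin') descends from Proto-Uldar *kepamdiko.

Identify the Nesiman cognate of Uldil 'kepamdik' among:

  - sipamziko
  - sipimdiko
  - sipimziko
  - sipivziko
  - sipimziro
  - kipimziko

sipimziko

Nesiman: start from *kepamdiko.
  rule 1 (palatalisation): kepamdiko → sepamdiko
  rule 2 (vowel merger): sepamdiko → sepemdiko
  rule 3: no change — sepemdiko
  rule 4 (unconditioned shift): sepemdiko → sepemziko
  rule 5 (vowel merger): sepemziko → sipimziko
  ⇒ Nesiman sipimziko
Only 'sipimziko' matches the regular Nesiman development of *kepamdiko.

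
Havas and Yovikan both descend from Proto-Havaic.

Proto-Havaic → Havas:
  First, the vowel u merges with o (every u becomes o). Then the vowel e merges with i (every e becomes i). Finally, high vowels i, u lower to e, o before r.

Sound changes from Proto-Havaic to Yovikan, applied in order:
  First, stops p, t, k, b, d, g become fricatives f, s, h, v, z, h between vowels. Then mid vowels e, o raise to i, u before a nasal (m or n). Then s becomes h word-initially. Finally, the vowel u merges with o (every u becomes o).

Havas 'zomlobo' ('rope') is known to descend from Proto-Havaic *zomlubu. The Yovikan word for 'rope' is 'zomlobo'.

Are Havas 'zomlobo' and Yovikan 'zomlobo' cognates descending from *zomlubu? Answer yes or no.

Derive the expected Yovikan reflex of *zomlubu:
Yovikan: *zomlubu > zomluvu > zumluvu > zomlovo  (by intervocalic lenition, pre-nasal raising, vowel merger)
The regular Yovikan reflex would be 'zomlovo', but the attested form is 'zomlobo'. The correspondence is irregular, so they are not cognates (the Yovikan form has a different source).

no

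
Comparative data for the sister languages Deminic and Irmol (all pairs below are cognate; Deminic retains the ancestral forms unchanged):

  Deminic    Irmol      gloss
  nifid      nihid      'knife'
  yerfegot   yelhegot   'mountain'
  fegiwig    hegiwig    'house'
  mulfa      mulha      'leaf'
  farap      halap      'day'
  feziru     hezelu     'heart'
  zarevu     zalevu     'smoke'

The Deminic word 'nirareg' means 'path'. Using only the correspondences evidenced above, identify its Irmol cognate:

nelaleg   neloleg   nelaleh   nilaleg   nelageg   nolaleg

feziru ~ hezelu — Deminic i corresponds to Irmol e after a consonant, before r.
farap ~ halap — Deminic r corresponds to Irmol l between vowels (before a back vowel).
zarevu ~ zalevu — Deminic r corresponds to Irmol l between vowels (before a front vowel).
Applying these to Deminic 'nirareg':
  nirareg → nerareg   (i→e after a consonant, before r)
  nerareg → nelareg   (r→l between vowels (before a back vowel))
  nelareg → nelaleg   (r→l between vowels (before a front vowel))
So the Irmol cognate is 'nelaleg'.

nelaleg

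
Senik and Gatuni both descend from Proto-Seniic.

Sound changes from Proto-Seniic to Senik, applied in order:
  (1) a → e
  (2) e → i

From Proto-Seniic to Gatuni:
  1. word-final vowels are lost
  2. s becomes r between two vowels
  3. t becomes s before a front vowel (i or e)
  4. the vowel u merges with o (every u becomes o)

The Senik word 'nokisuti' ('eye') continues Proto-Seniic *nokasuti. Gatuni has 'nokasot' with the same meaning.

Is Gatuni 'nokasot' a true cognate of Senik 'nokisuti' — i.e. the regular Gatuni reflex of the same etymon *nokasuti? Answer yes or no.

no

Derive the expected Gatuni reflex of *nokasuti:
Gatuni: *nokasuti > nokasut > nokarut > nokarot  (by apocope, rhotacism, vowel merger)
The regular Gatuni reflex would be 'nokarot', but the attested form is 'nokasot'. The correspondence is irregular, so they are not cognates (the Gatuni form has a different source).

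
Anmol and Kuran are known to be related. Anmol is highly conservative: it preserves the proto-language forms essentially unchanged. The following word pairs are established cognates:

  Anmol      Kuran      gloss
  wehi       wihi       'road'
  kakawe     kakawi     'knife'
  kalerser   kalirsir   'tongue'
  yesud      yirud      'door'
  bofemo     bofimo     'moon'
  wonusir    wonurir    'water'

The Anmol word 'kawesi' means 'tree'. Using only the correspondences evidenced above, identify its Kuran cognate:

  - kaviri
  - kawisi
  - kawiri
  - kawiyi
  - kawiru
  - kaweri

wehi ~ wihi, yesud ~ yirud — Anmol e corresponds to Kuran i after a consonant, before a consonant other than r, m, n, p, b, f, v.
wonusir ~ wonurir — Anmol s corresponds to Kuran r between vowels (before a front vowel).
Applying these to Anmol 'kawesi':
  kawesi → kawisi   (e→i after a consonant, before a consonant other than r, m, n, p, b, f, v)
  kawisi → kawiri   (s→r between vowels (before a front vowel))
So the Kuran cognate is 'kawiri'.

kawiri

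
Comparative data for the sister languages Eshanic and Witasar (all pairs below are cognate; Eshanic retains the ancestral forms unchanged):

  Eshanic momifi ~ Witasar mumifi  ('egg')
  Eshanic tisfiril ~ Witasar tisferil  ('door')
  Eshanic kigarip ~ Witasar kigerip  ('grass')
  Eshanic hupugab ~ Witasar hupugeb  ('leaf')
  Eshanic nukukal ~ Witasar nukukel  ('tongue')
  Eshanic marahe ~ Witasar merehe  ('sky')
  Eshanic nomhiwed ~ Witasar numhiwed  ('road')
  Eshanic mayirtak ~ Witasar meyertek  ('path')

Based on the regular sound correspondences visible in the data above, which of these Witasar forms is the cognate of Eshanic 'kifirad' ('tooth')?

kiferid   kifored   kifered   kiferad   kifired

kifered

tisfiril ~ tisferil, mayirtak ~ meyertek — Eshanic i corresponds to Witasar e after a consonant, before r.
nukukal ~ nukukel, marahe ~ merehe — Eshanic a corresponds to Witasar e after a consonant, before a consonant other than r, m, n, p, b, f, v.
Applying these to Eshanic 'kifirad':
  kifirad → kiferad   (i→e after a consonant, before r)
  kiferad → kifered   (a→e after a consonant, before a consonant other than r, m, n, p, b, f, v)
So the Witasar cognate is 'kifered'.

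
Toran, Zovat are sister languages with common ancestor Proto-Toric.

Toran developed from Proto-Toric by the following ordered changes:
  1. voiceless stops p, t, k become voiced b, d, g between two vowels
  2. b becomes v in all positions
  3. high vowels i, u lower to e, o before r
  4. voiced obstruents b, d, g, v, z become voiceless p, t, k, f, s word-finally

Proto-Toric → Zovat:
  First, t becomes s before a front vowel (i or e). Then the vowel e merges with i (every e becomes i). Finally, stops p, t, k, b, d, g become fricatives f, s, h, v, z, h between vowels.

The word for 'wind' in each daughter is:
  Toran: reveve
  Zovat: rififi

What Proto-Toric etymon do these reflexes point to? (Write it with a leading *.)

Position 6: Toran has e, Zovat has i. Taking the neighbouring segments as reconstructed: Toran e can only go back to *e; Zovat i could go back to *e or *i — the one source consistent with every daughter is *e.
Position 5: Toran has v, Zovat has f. Taking the neighbouring segments as reconstructed: Toran v could go back to *p or *b or *v; Zovat f could go back to *p or *f — the one source consistent with every daughter is *p.
Position 4: Toran has e, Zovat has i. Taking the neighbouring segments as reconstructed: Toran e can only go back to *e; Zovat i could go back to *e or *i — the one source consistent with every daughter is *e.
Continuing position by position gives *repepe; check it forward:
Toran: start from *repepe.
  rule 1 (intervocalic voicing): repepe → rebebe
  rule 2 (unconditioned shift): rebebe → reveve
  rule 3: no change — reveve
  rule 4: no change — reveve
  ⇒ Toran reveve
Zovat: *repepe
  repepe (rule 1 does not apply)
  repepe → ripipi   [vowel merger]
  ripipi → rififi   [intervocalic lenition]
  giving Zovat rififi.
Only *repepe yields all of Toran reveve, Zovat rififi.

*repepe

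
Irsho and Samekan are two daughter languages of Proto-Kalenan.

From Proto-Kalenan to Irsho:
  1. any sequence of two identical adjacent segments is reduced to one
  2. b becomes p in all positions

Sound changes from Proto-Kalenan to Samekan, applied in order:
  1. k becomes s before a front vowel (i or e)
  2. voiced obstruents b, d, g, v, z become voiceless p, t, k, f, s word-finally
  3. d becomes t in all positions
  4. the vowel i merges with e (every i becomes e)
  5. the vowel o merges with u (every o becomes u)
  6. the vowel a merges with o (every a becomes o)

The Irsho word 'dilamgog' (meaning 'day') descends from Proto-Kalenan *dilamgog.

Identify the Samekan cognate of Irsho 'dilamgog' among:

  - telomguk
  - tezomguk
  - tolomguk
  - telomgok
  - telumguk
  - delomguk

Samekan: start from *dilamgog.
  rule 1: no change — dilamgog
  rule 2 (final devoicing): dilamgog → dilamgok
  rule 3 (unconditioned shift): dilamgok → tilamgok
  rule 4 (vowel merger): tilamgok → telamgok
  rule 5 (vowel merger): telamgok → telamguk
  rule 6 (vowel merger): telamguk → telomguk
  ⇒ Samekan telomguk

telomguk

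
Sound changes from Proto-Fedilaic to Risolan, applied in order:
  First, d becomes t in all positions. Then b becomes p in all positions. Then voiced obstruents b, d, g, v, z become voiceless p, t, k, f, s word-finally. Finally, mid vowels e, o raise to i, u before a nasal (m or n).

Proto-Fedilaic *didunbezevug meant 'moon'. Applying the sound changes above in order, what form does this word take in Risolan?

Risolan: *didunbezevug
  didunbezevug → titunbezevug   [unconditioned shift]
  titunbezevug → titunpezevug   [unconditioned shift]
  titunpezevug → titunpezevuk   [final devoicing]
  titunpezevuk (rule 4 does not apply)
  giving Risolan titunpezevuk.

titunpezevuk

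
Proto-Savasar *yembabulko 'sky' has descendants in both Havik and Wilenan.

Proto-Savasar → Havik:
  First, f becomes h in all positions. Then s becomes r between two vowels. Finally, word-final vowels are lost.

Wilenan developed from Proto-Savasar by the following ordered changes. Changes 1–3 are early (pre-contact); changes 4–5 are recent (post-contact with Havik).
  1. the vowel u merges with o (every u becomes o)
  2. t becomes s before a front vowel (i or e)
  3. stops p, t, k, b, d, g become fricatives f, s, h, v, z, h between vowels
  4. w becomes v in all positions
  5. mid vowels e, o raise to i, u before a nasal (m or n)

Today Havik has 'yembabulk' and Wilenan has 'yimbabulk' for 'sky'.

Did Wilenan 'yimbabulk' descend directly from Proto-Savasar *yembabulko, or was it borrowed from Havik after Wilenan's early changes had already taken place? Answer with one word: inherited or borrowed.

borrowed

If inherited, *yembabulko would pass through all of Wilenan's changes:
Wilenan: *yembabulko
  yembabulko → yembabolko   [vowel merger]
  yembabolko (rule 2 does not apply)
  yembabolko → yembavolko   [intervocalic lenition]
  yembavolko (rule 4 does not apply)
  yembavolko → yimbavolko   [pre-nasal raising]
  giving Wilenan yimbavolko.
If borrowed from Havik 'yembabulk' after the early changes, it would undergo only the recent ones:
  rule 4 (unconditioned shift): no change (yembabulk)
  rule 5 (pre-nasal raising): yembabulk → yimbabulk
  ⇒ as a loan: yimbabulk
Wilenan 'yimbabulk' matches the loan outcome 'yimbabulk', not the inherited 'yimbavolko' — it skipped the early Wilenan changes, so it was borrowed from Havik.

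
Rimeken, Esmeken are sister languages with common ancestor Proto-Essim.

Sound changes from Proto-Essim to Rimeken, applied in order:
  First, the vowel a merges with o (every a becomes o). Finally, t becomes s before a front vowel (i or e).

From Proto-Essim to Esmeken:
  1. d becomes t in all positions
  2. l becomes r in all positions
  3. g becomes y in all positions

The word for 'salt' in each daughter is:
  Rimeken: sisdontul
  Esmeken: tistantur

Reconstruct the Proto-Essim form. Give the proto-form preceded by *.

Position 4: Rimeken has d, Esmeken has t. Rimeken preserves d here (none of its changes turn any other segment into d), so the proto-segment is *d.
Position 9: Rimeken has l, Esmeken has r. Rimeken preserves l here (none of its changes turn any other segment into l), so the proto-segment is *l.
Position 1: Rimeken has s, Esmeken has t. Taking the neighbouring segments as reconstructed: Rimeken s could go back to *t or *s; Esmeken t could go back to *t or *d — the one source consistent with every daughter is *t.
This points to *tisdantul. Verify forward in each daughter:
Rimeken: *tisdantul
  tisdantul → tisdontul   [vowel merger]
  tisdontul → sisdontul   [palatalisation]
  giving Rimeken sisdontul.
Esmeken: *tisdantul > tistantul > tistantur  (by unconditioned shift, unconditioned shift)
*tisdantul is the unique common source.

*tisdantul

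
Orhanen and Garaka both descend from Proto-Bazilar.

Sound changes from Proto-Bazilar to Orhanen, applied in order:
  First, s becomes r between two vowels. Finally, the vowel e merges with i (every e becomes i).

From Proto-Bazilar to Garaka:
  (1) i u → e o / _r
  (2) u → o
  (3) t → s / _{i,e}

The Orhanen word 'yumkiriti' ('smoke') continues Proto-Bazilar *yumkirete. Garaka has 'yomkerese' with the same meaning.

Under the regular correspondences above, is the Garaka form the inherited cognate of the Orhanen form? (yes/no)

Derive the expected Garaka reflex of *yumkirete:
Garaka: start from *yumkirete.
  rule 1 (pre-rhotic lowering): yumkirete → yumkerete
  rule 2 (vowel merger): yumkerete → yomkerete
  rule 3 (palatalisation): yomkerete → yomkerese
  ⇒ Garaka yomkerese
Garaka 'yomkerese' matches the regular reflex exactly, so the pair is cognate.

yes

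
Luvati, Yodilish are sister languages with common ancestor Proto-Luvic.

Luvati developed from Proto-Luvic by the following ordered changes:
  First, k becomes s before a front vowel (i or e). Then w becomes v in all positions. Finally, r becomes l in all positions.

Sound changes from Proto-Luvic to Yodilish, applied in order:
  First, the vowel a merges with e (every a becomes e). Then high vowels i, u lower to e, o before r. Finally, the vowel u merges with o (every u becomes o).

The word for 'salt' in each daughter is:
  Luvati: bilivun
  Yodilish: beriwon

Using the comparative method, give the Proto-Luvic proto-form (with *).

*biriwun

Position 2: Luvati has i, Yodilish has e. Luvati preserves i here (none of its changes turn any other segment into i), so the proto-segment is *i.
Position 6: Luvati has u, Yodilish has o. Luvati preserves u here (none of its changes turn any other segment into u), so the proto-segment is *u.
Position 5: Luvati has v, Yodilish has w. Yodilish preserves w here (none of its changes turn any other segment into w), so the proto-segment is *w.
Continuing position by position gives *biriwun; check it forward:
Luvati: *biriwun
  biriwun (rule 1 does not apply)
  biriwun → birivun   [unconditioned shift]
  birivun → bilivun   [unconditioned shift]
  giving Luvati bilivun.
Yodilish: start from *biriwun.
  rule 1: no change — biriwun
  rule 2 (pre-rhotic lowering): biriwun → beriwun
  rule 3 (vowel merger): beriwun → beriwon
  ⇒ Yodilish beriwon
Only *biriwun yields all of Luvati bilivun, Yodilish beriwon.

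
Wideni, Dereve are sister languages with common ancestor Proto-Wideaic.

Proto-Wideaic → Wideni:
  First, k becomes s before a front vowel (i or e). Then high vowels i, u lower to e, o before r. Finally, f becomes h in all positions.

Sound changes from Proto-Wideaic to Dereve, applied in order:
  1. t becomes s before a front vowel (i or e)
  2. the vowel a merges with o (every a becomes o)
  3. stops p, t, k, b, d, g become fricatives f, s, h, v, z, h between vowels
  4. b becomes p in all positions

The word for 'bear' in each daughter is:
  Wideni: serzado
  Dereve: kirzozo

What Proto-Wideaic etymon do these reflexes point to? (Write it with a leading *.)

Position 1: Wideni has s, Dereve has k. Dereve preserves k here (none of its changes turn any other segment into k), so the proto-segment is *k.
Position 2: Wideni has e, Dereve has i. Dereve preserves i here (none of its changes turn any other segment into i), so the proto-segment is *i.
This points to *kirzado. Verify forward in each daughter:
Wideni: *kirzado
  kirzado → sirzado   [palatalisation]
  sirzado → serzado   [pre-rhotic lowering]
  serzado (rule 3 does not apply)
  giving Wideni serzado.
Dereve: start from *kirzado.
  rule 1: no change — kirzado
  rule 2 (vowel merger): kirzado → kirzodo
  rule 3 (intervocalic lenition): kirzodo → kirzozo
  rule 4: no change — kirzozo
  ⇒ Dereve kirzozo
*kirzado is the unique common source.

*kirzado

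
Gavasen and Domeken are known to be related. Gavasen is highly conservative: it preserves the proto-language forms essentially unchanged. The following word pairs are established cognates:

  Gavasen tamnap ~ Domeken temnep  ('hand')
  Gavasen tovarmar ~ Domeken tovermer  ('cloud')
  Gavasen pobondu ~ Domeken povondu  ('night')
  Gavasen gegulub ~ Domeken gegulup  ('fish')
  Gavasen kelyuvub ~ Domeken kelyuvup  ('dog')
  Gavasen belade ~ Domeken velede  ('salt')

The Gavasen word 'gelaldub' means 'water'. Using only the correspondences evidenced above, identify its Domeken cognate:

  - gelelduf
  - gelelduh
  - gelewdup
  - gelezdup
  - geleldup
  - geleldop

geleldup

belade ~ velede — Gavasen a corresponds to Domeken e after a consonant, before a consonant other than r, m, n, p, b, f, v.
gegulub ~ gegulup, kelyuvub ~ kelyuvup — Gavasen b corresponds to Domeken p word-finally.
Applying these to Gavasen 'gelaldub':
  gelaldub → geleldub   (a→e after a consonant, before a consonant other than r, m, n, p, b, f, v)
  geleldub → geleldup   (b→p word-finally)
So the Domeken cognate is 'geleldup'.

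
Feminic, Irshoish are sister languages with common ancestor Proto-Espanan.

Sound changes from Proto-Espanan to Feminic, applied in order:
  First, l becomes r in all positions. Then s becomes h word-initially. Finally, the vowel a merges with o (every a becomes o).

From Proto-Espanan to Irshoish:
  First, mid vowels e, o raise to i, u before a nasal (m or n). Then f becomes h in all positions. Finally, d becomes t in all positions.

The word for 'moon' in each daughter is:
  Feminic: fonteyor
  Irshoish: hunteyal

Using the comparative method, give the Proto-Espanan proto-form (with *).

Position 7: Feminic has o, Irshoish has a. Irshoish preserves a here (none of its changes turn any other segment into a), so the proto-segment is *a.
Position 8: Feminic has r, Irshoish has l. Irshoish preserves l here (none of its changes turn any other segment into l), so the proto-segment is *l.
Position 2: Feminic has o, Irshoish has u. Taking the neighbouring segments as reconstructed: Feminic o could go back to *a or *o; Irshoish u could go back to *o or *u — the one source consistent with every daughter is *o.
Verify the candidate proto-form against each daughter:
Feminic: start from *fonteyal.
  rule 1 (unconditioned shift): fonteyal → fonteyar
  rule 2: no change — fonteyar
  rule 3 (vowel merger): fonteyar → fonteyor
  ⇒ Feminic fonteyor
Irshoish: *fonteyal
  fonteyal → funteyal   [pre-nasal raising]
  funteyal → hunteyal   [unconditioned shift]
  hunteyal (rule 3 does not apply)
  giving Irshoish hunteyal.
No other proto-form is consistent with every reflex, so the reconstruction is *fonteyal.

*fonteyal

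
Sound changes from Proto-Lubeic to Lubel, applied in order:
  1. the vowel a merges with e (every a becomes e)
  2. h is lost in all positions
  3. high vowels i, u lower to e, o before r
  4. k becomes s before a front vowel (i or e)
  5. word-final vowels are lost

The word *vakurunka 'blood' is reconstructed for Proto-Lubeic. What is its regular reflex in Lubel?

vekoruns

Lubel: *vakurunka > vekurunke > vekorunke > vekorunse > vekoruns  (by vowel merger, pre-rhotic lowering, palatalisation, apocope)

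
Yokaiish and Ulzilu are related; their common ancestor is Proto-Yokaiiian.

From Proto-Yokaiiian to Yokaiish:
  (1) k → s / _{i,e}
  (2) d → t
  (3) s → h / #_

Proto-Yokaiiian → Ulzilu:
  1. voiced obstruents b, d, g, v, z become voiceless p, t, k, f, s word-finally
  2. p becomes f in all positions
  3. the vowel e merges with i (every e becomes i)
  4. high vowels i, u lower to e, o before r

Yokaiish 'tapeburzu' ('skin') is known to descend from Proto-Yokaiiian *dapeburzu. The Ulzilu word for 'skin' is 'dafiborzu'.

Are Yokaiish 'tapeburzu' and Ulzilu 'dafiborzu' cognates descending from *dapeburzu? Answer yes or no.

yes

Derive the expected Ulzilu reflex of *dapeburzu:
Ulzilu: start from *dapeburzu.
  rule 1: no change — dapeburzu
  rule 2 (unconditioned shift): dapeburzu → dafeburzu
  rule 3 (vowel merger): dafeburzu → dafiburzu
  rule 4 (pre-rhotic lowering): dafiburzu → dafiborzu
  ⇒ Ulzilu dafiborzu
Ulzilu 'dafiborzu' matches the regular reflex exactly, so the pair is cognate.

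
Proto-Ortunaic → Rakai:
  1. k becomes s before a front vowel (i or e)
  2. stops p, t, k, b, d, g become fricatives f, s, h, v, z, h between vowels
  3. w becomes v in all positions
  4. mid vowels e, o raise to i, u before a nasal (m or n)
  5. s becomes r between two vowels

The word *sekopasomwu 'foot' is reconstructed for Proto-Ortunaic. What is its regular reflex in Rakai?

Rakai: *sekopasomwu
  sekopasomwu (rule 1 does not apply)
  sekopasomwu → sehofasomwu   [intervocalic lenition]
  sehofasomwu → sehofasomvu   [unconditioned shift]
  sehofasomvu → sehofasumvu   [pre-nasal raising]
  sehofasumvu → sehofarumvu   [rhotacism]
  giving Rakai sehofarumvu.

sehofarumvu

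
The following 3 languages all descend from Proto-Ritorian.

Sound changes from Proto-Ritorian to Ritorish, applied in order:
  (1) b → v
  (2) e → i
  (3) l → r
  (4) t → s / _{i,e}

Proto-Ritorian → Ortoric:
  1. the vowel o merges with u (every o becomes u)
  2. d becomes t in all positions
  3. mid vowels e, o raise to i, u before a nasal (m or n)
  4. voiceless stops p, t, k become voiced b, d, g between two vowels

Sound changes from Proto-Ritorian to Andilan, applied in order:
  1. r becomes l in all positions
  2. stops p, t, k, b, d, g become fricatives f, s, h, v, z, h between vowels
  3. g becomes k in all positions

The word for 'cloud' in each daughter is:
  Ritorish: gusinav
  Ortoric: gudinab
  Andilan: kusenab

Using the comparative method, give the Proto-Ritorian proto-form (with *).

Position 7: Ritorish has v, Ortoric has b, Andilan has b. Andilan preserves b here (none of its changes turn any other segment into b), so the proto-segment is *b.
Position 4: Ritorish has i, Ortoric has i, Andilan has e. Andilan preserves e here (none of its changes turn any other segment into e), so the proto-segment is *e.
This points to *gutenab. Verify forward in each daughter:
Ritorish: start from *gutenab.
  rule 1 (unconditioned shift): gutenab → gutenav
  rule 2 (vowel merger): gutenav → gutinav
  rule 3: no change — gutinav
  rule 4 (palatalisation): gutinav → gusinav
  ⇒ Ritorish gusinav
Ortoric: start from *gutenab.
  rule 1: no change — gutenab
  rule 2: no change — gutenab
  rule 3 (pre-nasal raising): gutenab → gutinab
  rule 4 (intervocalic voicing): gutinab → gudinab
  ⇒ Ortoric gudinab
Andilan: *gutenab > gusenab > kusenab  (by intervocalic lenition, unconditioned shift)
No other proto-form is consistent with every reflex, so the reconstruction is *gutenab.

*gutenab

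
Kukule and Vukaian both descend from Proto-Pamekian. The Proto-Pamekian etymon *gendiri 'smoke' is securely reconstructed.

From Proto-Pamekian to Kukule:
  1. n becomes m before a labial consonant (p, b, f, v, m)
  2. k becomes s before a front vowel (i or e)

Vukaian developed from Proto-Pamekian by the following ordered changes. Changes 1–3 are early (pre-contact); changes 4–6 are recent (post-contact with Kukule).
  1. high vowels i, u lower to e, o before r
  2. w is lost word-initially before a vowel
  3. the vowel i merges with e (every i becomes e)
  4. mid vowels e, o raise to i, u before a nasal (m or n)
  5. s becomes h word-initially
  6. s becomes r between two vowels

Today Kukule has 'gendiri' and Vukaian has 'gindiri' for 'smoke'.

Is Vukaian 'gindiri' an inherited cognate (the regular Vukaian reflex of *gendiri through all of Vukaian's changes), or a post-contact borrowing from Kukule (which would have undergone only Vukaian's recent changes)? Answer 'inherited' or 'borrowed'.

borrowed

If inherited, *gendiri would pass through all of Vukaian's changes:
Vukaian: start from *gendiri.
  rule 1 (pre-rhotic lowering): gendiri → genderi
  rule 2: no change — genderi
  rule 3 (vowel merger): genderi → gendere
  rule 4 (pre-nasal raising): gendere → gindere
  rule 5: no change — gindere
  rule 6: no change — gindere
  ⇒ Vukaian gindere
If borrowed from Kukule 'gendiri' after the early changes, it would undergo only the recent ones:
  rule 4 (pre-nasal raising): gendiri → gindiri
  rule 5 (debuccalisation): no change (gindiri)
  rule 6 (rhotacism): no change (gindiri)
  ⇒ as a loan: gindiri
Vukaian 'gindiri' matches the loan outcome 'gindiri', not the inherited 'gindere' — it skipped the early Vukaian changes, so it was borrowed from Kukule.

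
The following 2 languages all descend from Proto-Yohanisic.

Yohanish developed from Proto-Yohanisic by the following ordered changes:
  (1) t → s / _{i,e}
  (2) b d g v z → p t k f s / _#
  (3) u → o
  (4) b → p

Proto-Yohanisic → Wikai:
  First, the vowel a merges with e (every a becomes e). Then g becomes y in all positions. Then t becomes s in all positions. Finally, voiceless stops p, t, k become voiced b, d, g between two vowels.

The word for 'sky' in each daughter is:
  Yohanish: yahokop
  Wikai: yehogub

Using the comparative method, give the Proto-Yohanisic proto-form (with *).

*yahokub

Position 7: Yohanish has p, Wikai has b. Taking the neighbouring segments as reconstructed: Yohanish p could go back to *p or *b; Wikai b can only go back to *b — the one source consistent with every daughter is *b.
Position 6: Yohanish has o, Wikai has u. Wikai preserves u here (none of its changes turn any other segment into u), so the proto-segment is *u.
This points to *yahokub. Verify forward in each daughter:
Yohanish: start from *yahokub.
  rule 1: no change — yahokub
  rule 2 (final devoicing): yahokub → yahokup
  rule 3 (vowel merger): yahokup → yahokop
  rule 4: no change — yahokop
  ⇒ Yohanish yahokop
Wikai: start from *yahokub.
  rule 1 (vowel merger): yahokub → yehokub
  rule 2: no change — yehokub
  rule 3: no change — yehokub
  rule 4 (intervocalic voicing): yehokub → yehogub
  ⇒ Wikai yehogub
*yahokub is the unique common source.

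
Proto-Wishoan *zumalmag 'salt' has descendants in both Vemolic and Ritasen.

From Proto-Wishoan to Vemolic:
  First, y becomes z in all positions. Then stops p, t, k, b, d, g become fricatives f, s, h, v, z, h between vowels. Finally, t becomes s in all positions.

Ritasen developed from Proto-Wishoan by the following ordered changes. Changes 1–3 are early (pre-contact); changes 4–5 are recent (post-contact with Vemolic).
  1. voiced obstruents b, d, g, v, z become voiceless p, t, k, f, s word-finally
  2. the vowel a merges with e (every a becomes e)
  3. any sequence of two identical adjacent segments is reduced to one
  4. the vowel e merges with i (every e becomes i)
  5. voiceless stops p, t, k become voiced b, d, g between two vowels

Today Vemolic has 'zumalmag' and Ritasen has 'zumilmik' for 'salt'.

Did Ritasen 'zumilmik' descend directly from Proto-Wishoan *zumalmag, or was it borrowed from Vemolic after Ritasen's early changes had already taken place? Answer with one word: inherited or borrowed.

inherited

If inherited, *zumalmag would pass through all of Ritasen's changes:
Ritasen: *zumalmag > zumalmak > zumelmek > zumilmik  (by final devoicing, vowel merger, vowel merger)
If borrowed from Vemolic 'zumalmag' after the early changes, it would undergo only the recent ones:
  rule 4 (vowel merger): no change (zumalmag)
  rule 5 (intervocalic voicing): no change (zumalmag)
  ⇒ as a loan: zumalmag
Ritasen 'zumilmik' matches the inherited outcome exactly, so it is an inherited cognate, not a loan.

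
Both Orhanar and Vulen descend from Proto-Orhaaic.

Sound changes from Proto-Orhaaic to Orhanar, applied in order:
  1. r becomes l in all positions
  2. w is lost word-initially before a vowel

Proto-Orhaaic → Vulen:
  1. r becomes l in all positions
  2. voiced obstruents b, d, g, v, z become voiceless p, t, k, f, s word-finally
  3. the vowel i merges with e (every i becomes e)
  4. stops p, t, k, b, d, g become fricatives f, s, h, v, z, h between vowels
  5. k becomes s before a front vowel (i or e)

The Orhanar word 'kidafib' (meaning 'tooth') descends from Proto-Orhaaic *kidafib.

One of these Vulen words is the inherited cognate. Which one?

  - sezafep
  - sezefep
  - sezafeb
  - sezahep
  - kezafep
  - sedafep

Vulen: *kidafib
  kidafib (rule 1 does not apply)
  kidafib → kidafip   [final devoicing]
  kidafip → kedafep   [vowel merger]
  kedafep → kezafep   [intervocalic lenition]
  kezafep → sezafep   [palatalisation]
  giving Vulen sezafep.
Among the options, 'sezafep' alone shows every Vulen change applied in order.

sezafep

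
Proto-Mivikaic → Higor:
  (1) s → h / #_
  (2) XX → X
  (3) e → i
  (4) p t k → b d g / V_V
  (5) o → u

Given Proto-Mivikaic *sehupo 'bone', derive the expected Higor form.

Higor: *sehupo > hehupo > hihupo > hihubo > hihubu  (by debuccalisation, vowel merger, intervocalic voicing, vowel merger)

hihubu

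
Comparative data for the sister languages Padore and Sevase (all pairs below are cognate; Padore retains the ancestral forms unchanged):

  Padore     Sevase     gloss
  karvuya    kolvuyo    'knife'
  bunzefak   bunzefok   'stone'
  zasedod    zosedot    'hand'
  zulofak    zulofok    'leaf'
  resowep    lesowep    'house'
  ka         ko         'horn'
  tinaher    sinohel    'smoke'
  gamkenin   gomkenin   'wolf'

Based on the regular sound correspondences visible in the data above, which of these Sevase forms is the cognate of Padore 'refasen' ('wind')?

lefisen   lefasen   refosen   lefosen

lefosen

resowep ~ lesowep — Padore r corresponds to Sevase l word-initially before a front vowel.
bunzefak ~ bunzefok, zasedod ~ zosedot — Padore a corresponds to Sevase o after a consonant, before a consonant other than r, m, n, p, b, f, v.
Applying these to Padore 'refasen':
  refasen → lefasen   (r→l word-initially before a front vowel)
  lefasen → lefosen   (a→o after a consonant, before a consonant other than r, m, n, p, b, f, v)
So the Sevase cognate is 'lefosen'.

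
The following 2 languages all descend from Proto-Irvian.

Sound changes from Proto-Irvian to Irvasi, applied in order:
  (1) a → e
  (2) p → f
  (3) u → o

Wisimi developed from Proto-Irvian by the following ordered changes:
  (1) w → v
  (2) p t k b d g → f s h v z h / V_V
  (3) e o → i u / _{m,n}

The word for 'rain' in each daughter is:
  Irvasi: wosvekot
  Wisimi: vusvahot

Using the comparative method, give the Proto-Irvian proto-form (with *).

*wusvakot

Position 5: Irvasi has e, Wisimi has a. Wisimi preserves a here (none of its changes turn any other segment into a), so the proto-segment is *a.
Position 1: Irvasi has w, Wisimi has v. Irvasi preserves w here (none of its changes turn any other segment into w), so the proto-segment is *w.
Verify the candidate proto-form against each daughter:
Irvasi: *wusvakot
  wusvakot → wusvekot   [vowel merger]
  wusvekot (rule 2 does not apply)
  wusvekot → wosvekot   [vowel merger]
  giving Irvasi wosvekot.
Wisimi: start from *wusvakot.
  rule 1 (unconditioned shift): wusvakot → vusvakot
  rule 2 (intervocalic lenition): vusvakot → vusvahot
  rule 3: no change — vusvahot
  ⇒ Wisimi vusvahot
No other proto-form is consistent with every reflex, so the reconstruction is *wusvakot.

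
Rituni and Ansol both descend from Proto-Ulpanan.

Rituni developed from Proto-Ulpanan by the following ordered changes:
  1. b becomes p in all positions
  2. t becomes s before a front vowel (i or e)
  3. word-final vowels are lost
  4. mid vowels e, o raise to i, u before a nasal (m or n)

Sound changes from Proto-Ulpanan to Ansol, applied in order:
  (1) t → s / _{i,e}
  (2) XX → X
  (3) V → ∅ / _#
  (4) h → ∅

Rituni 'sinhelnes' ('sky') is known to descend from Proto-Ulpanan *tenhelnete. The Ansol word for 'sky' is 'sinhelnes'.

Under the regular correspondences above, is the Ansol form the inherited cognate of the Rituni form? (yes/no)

no

Derive the expected Ansol reflex of *tenhelnete:
Ansol: *tenhelnete > senhelnese > senhelnes > senelnes  (by palatalisation, apocope, h-loss)
The regular Ansol reflex would be 'senelnes', but the attested form is 'sinhelnes'. The correspondence is irregular, so they are not cognates (the Ansol form has a different source).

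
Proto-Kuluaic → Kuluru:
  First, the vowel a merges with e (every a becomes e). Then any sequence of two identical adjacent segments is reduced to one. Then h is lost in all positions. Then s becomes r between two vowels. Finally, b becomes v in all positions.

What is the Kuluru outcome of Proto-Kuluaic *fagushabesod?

fegureverod

Kuluru: *fagushabesod > fegushebesod > fegusebesod > fegureberod > fegureverod  (by vowel merger, h-loss, rhotacism, unconditioned shift)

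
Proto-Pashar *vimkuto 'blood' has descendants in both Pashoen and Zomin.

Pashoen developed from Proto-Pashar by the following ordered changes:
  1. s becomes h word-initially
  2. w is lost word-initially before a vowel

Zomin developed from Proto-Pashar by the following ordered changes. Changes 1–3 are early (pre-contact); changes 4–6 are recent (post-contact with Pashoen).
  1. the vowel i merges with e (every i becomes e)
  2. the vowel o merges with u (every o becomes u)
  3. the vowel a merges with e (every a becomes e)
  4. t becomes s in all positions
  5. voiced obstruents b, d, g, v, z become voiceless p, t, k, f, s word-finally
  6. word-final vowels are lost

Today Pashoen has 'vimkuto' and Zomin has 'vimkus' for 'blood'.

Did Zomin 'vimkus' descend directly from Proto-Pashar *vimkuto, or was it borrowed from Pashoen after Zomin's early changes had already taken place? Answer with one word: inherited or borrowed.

borrowed

If inherited, *vimkuto would pass through all of Zomin's changes:
Zomin: *vimkuto > vemkuto > vemkutu > vemkusu > vemkus  (by vowel merger, vowel merger, unconditioned shift, apocope)
If borrowed from Pashoen 'vimkuto' after the early changes, it would undergo only the recent ones:
  rule 4 (unconditioned shift): vimkuto → vimkuso
  rule 5 (final devoicing): no change (vimkuso)
  rule 6 (apocope): vimkuso → vimkus
  ⇒ as a loan: vimkus
Zomin 'vimkus' matches the loan outcome 'vimkus', not the inherited 'vemkus' — it skipped the early Zomin changes, so it was borrowed from Pashoen.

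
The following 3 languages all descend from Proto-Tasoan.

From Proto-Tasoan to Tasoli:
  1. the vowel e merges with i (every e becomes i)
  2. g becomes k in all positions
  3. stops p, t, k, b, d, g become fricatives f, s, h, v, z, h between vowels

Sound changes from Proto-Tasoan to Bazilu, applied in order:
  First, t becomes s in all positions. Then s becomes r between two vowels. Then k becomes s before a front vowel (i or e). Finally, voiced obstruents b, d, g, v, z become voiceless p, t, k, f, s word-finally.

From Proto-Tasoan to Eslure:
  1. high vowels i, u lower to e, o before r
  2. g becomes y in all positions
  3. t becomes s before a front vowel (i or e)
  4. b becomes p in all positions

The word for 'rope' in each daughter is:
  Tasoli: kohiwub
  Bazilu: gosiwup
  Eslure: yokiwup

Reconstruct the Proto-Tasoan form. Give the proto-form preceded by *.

*gokiwub

Position 3: Tasoli has h, Bazilu has s, Eslure has k. Eslure preserves k here (none of its changes turn any other segment into k), so the proto-segment is *k.
Position 1: Tasoli has k, Bazilu has g, Eslure has y. Bazilu preserves g here (none of its changes turn any other segment into g), so the proto-segment is *g.
Position 7: Tasoli has b, Bazilu has p, Eslure has p. Tasoli preserves b here (none of its changes turn any other segment into b), so the proto-segment is *b.
The remaining positions agree across the daughters. Check the candidate against every language:
Tasoli: start from *gokiwub.
  rule 1: no change — gokiwub
  rule 2 (unconditioned shift): gokiwub → kokiwub
  rule 3 (intervocalic lenition): kokiwub → kohiwub
  ⇒ Tasoli kohiwub
Bazilu: start from *gokiwub.
  rule 1: no change — gokiwub
  rule 2: no change — gokiwub
  rule 3 (palatalisation): gokiwub → gosiwub
  rule 4 (final devoicing): gosiwub → gosiwup
  ⇒ Bazilu gosiwup
Eslure: start from *gokiwub.
  rule 1: no change — gokiwub
  rule 2 (unconditioned shift): gokiwub → yokiwub
  rule 3: no change — yokiwub
  rule 4 (unconditioned shift): yokiwub → yokiwup
  ⇒ Eslure yokiwup
*gokiwub is the unique common source.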